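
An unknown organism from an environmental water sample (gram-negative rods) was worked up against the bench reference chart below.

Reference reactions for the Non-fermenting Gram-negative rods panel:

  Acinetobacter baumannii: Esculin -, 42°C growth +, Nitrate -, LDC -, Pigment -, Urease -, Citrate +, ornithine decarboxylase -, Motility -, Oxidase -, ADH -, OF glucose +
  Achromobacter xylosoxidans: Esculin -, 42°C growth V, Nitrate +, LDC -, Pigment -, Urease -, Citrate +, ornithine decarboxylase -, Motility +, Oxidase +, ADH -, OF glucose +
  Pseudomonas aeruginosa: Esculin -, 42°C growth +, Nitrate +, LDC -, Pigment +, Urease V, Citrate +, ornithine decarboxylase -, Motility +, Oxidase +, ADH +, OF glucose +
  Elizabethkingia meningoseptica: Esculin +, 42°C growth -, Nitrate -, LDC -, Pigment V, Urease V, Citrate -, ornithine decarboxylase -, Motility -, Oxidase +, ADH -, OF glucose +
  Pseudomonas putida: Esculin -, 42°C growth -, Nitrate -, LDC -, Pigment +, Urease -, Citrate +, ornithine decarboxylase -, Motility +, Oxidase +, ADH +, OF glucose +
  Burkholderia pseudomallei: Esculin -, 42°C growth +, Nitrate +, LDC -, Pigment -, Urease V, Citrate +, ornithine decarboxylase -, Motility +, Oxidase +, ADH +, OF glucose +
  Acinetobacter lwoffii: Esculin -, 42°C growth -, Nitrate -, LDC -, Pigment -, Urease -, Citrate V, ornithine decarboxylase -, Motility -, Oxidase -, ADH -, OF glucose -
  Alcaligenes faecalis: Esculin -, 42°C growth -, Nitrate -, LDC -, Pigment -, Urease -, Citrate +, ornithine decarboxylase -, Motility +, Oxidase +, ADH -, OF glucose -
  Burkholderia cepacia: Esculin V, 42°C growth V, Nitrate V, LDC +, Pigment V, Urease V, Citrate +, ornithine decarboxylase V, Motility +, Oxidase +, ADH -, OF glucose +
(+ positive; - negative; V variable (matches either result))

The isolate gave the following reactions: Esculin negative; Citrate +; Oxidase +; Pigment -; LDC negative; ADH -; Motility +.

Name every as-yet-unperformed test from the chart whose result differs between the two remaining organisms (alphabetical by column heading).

Nitrate, OF glucose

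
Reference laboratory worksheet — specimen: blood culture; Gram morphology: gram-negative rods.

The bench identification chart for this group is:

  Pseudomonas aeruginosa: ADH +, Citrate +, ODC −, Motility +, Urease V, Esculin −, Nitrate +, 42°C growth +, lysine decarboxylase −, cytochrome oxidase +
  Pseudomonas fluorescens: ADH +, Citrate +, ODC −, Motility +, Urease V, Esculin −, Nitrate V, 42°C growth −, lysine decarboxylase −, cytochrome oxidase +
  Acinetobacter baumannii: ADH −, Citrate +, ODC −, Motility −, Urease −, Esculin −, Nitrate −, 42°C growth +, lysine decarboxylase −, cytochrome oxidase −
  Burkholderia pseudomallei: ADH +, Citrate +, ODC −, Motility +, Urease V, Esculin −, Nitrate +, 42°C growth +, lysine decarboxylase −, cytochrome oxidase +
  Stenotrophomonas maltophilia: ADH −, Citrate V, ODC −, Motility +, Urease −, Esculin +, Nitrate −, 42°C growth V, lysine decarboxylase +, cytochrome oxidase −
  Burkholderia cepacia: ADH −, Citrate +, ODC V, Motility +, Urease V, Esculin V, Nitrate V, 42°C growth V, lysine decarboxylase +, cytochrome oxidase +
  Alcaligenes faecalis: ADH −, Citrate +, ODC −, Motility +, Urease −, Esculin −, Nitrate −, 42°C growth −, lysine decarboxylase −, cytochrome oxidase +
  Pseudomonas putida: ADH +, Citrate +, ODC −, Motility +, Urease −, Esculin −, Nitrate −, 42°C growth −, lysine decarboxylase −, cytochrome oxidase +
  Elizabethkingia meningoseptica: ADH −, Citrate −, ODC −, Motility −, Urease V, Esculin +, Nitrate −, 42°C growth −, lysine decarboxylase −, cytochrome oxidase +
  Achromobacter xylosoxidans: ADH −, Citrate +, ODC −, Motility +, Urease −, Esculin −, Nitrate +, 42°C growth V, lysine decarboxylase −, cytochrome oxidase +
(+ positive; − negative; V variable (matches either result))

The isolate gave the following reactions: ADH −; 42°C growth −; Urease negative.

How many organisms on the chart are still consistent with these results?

42°C growth −: excludes Pseudomonas aeruginosa, Acinetobacter baumannii, Burkholderia pseudomallei — 7 left.
ADH −: excludes Pseudomonas fluorescens, Pseudomonas putida — 5 left.
Urease −: all 5 remaining candidates are consistent.
Still consistent: Achromobacter xylosoxidans, Alcaligenes faecalis, Burkholderia cepacia, Elizabethkingia meningoseptica, Stenotrophomonas maltophilia.

5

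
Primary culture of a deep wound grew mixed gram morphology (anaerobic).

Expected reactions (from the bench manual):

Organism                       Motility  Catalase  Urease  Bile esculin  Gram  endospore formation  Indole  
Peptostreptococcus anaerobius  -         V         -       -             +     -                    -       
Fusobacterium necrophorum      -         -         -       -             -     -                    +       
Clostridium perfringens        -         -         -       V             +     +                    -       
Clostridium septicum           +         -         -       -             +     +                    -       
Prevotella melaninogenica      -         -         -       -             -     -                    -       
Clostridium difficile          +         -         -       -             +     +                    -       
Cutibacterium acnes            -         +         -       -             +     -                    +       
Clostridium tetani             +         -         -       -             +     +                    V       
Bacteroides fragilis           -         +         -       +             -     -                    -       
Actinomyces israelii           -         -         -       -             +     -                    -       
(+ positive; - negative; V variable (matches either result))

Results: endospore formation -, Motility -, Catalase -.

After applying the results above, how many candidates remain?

Catalase -: excludes Cutibacterium acnes, Bacteroides fragilis — 8 left.
endospore formation -: excludes Clostridium perfringens, Clostridium septicum, Clostridium difficile, Clostridium tetani — 4 left.
Motility -: all 4 remaining candidates are consistent.
Still consistent: Actinomyces israelii, Fusobacterium necrophorum, Peptostreptococcus anaerobius, Prevotella melaninogenica.

4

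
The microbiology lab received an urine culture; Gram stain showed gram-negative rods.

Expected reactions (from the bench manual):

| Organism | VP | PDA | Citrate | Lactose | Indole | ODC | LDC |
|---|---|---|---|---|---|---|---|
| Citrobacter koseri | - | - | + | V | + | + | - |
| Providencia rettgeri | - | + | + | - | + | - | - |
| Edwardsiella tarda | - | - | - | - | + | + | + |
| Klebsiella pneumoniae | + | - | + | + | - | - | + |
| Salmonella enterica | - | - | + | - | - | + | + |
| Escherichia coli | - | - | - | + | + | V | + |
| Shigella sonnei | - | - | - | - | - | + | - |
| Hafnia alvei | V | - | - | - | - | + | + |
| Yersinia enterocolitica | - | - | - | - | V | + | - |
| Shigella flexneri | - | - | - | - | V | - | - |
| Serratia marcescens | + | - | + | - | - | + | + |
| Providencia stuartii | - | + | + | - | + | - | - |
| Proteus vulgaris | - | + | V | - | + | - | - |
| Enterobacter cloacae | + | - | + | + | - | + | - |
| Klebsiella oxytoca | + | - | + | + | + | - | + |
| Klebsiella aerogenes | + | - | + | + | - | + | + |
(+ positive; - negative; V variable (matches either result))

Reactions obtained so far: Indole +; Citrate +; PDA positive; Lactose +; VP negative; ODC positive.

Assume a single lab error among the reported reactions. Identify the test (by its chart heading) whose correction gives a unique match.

PDA

As reported, no row in the chart matches all 6 reactions.
Reversing Citrate → still no organism matches.
Reversing Indole → still no organism matches.
Reversing PDA (to -) → unique match: Citrobacter koseri.
Reversing ODC → still no organism matches.
Reversing Lactose → still no organism matches.
Reversing VP → still no organism matches.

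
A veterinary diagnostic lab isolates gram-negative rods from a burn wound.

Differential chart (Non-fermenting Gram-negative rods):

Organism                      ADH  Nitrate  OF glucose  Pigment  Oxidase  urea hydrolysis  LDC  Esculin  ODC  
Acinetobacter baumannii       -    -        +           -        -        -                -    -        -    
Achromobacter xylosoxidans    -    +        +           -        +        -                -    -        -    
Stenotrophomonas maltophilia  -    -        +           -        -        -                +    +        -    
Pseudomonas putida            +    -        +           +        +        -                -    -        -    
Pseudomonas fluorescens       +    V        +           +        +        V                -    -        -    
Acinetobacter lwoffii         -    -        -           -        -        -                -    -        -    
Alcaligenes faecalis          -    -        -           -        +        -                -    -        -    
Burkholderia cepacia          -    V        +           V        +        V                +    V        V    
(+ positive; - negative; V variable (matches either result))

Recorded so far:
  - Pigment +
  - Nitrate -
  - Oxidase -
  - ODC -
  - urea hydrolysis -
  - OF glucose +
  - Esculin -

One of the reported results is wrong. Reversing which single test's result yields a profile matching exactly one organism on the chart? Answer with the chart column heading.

Pigment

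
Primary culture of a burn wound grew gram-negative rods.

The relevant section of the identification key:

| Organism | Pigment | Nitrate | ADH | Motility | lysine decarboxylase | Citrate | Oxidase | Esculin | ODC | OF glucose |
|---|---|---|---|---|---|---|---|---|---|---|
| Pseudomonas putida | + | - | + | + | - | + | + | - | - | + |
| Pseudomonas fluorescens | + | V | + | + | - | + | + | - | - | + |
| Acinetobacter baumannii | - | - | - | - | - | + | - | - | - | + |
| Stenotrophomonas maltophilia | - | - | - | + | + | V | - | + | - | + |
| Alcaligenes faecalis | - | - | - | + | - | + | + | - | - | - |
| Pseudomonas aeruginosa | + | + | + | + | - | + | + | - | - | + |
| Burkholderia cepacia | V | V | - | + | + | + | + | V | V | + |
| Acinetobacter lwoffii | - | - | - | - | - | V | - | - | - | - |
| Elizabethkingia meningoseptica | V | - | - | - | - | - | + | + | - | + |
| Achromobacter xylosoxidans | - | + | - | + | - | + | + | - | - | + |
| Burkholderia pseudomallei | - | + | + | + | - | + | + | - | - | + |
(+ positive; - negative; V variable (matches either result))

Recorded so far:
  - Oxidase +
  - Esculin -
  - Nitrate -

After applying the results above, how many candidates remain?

4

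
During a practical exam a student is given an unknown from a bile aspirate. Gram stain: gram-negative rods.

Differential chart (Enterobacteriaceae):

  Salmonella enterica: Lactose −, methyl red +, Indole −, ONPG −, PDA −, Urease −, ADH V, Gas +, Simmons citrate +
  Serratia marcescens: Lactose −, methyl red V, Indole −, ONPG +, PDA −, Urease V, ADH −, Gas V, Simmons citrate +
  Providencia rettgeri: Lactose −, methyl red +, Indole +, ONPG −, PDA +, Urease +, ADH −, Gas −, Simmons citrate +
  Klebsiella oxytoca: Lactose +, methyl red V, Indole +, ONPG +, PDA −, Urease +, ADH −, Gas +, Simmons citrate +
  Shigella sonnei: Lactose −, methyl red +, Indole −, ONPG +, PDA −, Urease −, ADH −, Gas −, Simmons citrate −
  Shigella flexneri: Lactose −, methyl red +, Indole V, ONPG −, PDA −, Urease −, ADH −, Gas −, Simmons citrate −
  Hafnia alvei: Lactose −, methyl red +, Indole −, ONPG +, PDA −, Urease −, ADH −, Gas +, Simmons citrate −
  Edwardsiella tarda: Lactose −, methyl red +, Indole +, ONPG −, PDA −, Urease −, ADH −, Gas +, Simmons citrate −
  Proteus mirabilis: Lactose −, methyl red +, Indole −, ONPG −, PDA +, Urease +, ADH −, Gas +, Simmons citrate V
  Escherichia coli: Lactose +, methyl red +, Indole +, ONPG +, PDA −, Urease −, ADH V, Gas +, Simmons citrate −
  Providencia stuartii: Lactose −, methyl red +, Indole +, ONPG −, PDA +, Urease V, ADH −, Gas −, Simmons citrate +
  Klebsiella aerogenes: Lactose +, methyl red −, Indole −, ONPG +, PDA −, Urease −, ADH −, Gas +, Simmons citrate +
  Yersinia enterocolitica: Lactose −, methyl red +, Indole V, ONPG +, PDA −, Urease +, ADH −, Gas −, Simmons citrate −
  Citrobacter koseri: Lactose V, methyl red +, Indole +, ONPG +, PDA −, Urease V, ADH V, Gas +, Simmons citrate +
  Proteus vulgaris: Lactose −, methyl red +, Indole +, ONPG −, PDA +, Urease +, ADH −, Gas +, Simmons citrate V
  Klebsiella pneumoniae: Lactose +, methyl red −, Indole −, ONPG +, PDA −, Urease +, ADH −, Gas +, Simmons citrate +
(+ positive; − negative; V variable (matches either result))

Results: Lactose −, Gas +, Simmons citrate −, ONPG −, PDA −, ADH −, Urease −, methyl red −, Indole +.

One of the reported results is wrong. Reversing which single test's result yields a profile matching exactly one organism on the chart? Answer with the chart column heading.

As reported, no row in the chart matches all 9 reactions.
Reversing PDA → still no organism matches.
Reversing Urease → still no organism matches.
Reversing Gas → still no organism matches.
Reversing ONPG → still no organism matches.
Reversing methyl red (to +) → unique match: Edwardsiella tarda.
Reversing Simmons citrate → still no organism matches.
Reversing ADH → still no organism matches.
Reversing Lactose → still no organism matches.
Reversing Indole → still no organism matches.

methyl red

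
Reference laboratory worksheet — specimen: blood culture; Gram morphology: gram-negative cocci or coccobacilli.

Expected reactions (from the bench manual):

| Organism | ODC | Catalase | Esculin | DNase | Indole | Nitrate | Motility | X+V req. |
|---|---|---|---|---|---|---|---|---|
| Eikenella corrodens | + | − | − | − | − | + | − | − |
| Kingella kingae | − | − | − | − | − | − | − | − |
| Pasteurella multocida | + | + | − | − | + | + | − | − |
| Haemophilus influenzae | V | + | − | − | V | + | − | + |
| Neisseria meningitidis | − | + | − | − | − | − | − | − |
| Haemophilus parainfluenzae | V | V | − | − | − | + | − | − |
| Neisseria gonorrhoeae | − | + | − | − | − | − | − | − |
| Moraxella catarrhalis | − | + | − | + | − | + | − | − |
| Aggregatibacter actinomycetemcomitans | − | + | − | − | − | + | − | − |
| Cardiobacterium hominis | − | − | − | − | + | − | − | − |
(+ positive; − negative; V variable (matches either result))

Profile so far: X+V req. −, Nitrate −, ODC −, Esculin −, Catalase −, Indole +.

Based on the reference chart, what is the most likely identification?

Cardiobacterium hominis

Nitrate −: excludes 6 organisms — 4 left.
Esculin −: all 4 remaining candidates are consistent.
X+V req. −: all 4 remaining candidates are consistent.
Indole +: excludes Kingella kingae, Neisseria meningitidis, Neisseria gonorrhoeae — 1 left.
ODC −: the one remaining candidate is consistent.
Catalase −: the one remaining candidate is consistent.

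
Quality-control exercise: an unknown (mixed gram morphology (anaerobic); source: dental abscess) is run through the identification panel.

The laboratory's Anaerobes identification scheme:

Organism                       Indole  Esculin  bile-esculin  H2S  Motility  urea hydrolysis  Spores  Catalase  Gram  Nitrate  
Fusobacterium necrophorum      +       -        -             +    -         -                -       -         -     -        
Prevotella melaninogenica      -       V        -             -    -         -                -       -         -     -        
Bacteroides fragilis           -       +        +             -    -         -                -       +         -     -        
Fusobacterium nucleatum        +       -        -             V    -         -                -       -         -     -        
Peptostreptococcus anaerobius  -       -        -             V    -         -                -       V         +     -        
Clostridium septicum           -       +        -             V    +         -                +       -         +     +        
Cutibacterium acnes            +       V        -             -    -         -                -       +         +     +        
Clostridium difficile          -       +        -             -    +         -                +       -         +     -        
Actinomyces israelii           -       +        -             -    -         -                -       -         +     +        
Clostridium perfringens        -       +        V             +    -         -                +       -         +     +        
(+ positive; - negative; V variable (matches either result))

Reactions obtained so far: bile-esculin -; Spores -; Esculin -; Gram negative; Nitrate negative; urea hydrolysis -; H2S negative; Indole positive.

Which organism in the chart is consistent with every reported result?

Esculin -: excludes 5 organisms — 5 left.
bile-esculin -: all 5 remaining candidates are consistent.
Indole +: excludes Prevotella melaninogenica, Peptostreptococcus anaerobius — 3 left.
urea hydrolysis -: all 3 remaining candidates are consistent.
H2S -: excludes Fusobacterium necrophorum — 2 left.
Spores -: all 2 remaining candidates are consistent.
Nitrate -: excludes Cutibacterium acnes — 1 left.
Gram -: the one remaining candidate is consistent.

Fusobacterium nucleatum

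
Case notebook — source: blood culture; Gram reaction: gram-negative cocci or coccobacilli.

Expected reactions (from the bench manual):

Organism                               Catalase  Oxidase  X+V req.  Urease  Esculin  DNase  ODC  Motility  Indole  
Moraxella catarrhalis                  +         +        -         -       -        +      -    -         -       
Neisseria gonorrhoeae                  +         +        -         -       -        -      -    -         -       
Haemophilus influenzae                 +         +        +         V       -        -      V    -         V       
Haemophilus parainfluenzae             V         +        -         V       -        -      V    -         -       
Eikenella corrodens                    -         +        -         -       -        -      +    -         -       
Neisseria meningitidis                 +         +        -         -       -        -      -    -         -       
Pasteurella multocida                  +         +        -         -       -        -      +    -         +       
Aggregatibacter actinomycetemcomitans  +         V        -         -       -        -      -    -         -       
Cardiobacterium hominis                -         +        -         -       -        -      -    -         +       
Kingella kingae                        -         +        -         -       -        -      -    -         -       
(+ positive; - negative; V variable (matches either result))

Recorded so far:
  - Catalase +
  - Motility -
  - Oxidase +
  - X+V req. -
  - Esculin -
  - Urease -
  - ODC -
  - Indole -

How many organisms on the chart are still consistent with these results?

Oxidase +: all 10 remaining candidates are consistent.
Urease -: all 10 remaining candidates are consistent.
Esculin -: all 10 remaining candidates are consistent.
Catalase +: excludes Eikenella corrodens, Cardiobacterium hominis, Kingella kingae — 7 left.
Indole -: excludes Pasteurella multocida — 6 left.
Motility -: all 6 remaining candidates are consistent.
X+V req. -: excludes Haemophilus influenzae — 5 left.
ODC -: all 5 remaining candidates are consistent.
Still consistent: Aggregatibacter actinomycetemcomitans, Haemophilus parainfluenzae, Moraxella catarrhalis, Neisseria gonorrhoeae, Neisseria meningitidis.

5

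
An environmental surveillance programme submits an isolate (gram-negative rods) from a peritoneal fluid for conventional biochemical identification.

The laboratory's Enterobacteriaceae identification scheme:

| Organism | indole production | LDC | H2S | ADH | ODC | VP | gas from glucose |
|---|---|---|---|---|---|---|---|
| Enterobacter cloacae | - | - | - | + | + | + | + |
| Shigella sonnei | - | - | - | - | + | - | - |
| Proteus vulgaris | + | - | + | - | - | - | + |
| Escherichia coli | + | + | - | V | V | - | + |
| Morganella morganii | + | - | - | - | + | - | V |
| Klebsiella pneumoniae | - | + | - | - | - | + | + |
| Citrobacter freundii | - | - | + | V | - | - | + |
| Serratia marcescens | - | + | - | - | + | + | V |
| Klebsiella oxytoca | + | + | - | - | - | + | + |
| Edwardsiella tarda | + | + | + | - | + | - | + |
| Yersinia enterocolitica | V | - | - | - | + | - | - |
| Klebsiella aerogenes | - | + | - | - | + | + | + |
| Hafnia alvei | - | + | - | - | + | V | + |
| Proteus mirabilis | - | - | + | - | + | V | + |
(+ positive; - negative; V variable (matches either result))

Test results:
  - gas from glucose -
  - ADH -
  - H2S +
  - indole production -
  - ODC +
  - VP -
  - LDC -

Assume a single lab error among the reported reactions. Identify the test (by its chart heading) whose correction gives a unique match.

As reported, no row in the chart matches all 7 reactions.
Reversing H2S → 2 organisms match (not unique).
Reversing ADH → still no organism matches.
Reversing ODC → still no organism matches.
Reversing indole production → still no organism matches.
Reversing gas from glucose (to +) → unique match: Proteus mirabilis.
Reversing LDC → still no organism matches.
Reversing VP → still no organism matches.

gas from glucose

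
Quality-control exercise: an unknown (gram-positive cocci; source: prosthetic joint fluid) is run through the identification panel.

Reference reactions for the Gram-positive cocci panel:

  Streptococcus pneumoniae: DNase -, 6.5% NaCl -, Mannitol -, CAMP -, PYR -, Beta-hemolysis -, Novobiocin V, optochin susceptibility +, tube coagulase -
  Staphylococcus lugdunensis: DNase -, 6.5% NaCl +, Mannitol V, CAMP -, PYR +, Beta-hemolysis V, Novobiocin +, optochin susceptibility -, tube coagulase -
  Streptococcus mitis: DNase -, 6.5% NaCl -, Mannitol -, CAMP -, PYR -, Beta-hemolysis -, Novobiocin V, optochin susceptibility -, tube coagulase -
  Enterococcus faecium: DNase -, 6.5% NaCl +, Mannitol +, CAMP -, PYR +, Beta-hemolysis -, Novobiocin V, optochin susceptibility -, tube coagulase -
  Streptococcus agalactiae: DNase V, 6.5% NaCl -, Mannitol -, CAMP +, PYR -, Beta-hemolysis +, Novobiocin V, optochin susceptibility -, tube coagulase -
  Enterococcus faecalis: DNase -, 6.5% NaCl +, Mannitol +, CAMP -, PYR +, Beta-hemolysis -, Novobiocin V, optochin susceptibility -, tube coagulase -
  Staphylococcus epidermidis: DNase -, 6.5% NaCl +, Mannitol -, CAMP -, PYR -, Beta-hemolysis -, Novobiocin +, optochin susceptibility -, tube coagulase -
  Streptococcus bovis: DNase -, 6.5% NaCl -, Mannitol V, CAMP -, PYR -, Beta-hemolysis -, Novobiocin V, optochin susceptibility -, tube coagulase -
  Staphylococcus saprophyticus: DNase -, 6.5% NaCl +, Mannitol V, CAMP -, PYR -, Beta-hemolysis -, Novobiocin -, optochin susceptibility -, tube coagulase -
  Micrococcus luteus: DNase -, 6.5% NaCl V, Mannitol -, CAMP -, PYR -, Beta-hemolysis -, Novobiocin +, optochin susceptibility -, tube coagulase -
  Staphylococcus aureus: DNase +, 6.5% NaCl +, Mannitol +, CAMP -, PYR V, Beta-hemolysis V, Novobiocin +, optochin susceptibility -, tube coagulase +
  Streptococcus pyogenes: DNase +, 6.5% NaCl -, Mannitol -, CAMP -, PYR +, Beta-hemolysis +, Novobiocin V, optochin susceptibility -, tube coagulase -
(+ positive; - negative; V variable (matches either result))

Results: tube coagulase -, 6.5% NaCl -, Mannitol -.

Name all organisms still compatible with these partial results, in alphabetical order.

Micrococcus luteus, Streptococcus agalactiae, Streptococcus bovis, Streptococcus mitis, Streptococcus pneumoniae, Streptococcus pyogenes

6.5% NaCl -: excludes 6 organisms — 6 left.
tube coagulase -: all 6 remaining candidates are consistent.
Mannitol -: all 6 remaining candidates are consistent.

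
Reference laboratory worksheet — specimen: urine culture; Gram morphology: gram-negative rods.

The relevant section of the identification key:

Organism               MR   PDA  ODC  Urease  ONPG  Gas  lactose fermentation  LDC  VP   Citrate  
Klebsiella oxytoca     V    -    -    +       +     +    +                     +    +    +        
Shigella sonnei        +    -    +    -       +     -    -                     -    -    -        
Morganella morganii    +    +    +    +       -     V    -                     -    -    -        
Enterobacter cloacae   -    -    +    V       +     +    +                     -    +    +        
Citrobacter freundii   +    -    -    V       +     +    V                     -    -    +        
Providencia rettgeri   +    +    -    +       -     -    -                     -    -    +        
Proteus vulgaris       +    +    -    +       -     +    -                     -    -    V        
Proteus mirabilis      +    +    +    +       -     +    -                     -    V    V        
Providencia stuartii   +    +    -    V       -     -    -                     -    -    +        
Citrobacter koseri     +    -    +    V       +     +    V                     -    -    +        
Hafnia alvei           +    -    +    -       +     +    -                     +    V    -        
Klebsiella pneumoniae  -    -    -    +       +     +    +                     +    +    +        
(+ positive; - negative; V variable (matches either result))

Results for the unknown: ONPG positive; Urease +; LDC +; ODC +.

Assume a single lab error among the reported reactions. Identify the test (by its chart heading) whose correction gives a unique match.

As reported, no row in the chart matches all 4 reactions.
Reversing LDC → 2 organisms match (not unique).
Reversing ONPG → still no organism matches.
Reversing ODC → 2 organisms match (not unique).
Reversing Urease (to -) → unique match: Hafnia alvei.

Urease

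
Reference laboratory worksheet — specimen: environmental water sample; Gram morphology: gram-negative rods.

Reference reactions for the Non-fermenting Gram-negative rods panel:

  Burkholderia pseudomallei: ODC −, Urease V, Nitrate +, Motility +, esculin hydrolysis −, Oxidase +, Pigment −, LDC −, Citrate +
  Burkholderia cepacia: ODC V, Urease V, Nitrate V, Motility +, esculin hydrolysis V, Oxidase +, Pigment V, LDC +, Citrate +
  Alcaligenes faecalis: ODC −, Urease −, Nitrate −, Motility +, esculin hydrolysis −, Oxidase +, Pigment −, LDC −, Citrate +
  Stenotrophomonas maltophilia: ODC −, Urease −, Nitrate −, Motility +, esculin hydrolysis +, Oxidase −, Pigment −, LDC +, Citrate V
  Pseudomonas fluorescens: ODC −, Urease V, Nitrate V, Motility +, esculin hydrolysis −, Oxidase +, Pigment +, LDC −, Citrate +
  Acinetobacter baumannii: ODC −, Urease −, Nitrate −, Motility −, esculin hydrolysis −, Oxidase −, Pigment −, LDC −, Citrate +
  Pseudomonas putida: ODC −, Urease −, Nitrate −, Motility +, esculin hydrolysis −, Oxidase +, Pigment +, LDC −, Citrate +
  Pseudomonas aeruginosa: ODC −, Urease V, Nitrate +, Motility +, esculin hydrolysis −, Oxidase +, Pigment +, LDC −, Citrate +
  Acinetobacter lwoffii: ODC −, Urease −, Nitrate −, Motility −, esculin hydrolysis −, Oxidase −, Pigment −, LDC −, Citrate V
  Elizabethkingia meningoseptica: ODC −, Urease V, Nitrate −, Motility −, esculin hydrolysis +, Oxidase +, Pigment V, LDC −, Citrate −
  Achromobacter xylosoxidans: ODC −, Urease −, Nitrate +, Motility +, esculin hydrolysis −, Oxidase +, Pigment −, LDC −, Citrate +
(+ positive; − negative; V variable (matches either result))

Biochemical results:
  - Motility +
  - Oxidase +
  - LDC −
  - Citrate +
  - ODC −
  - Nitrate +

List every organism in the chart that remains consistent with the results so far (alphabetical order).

Oxidase +: excludes Stenotrophomonas maltophilia, Acinetobacter baumannii, Acinetobacter lwoffii — 8 left.
Citrate +: excludes Elizabethkingia meningoseptica — 7 left.
Nitrate +: excludes Alcaligenes faecalis, Pseudomonas putida — 5 left.
Motility +: all 5 remaining candidates are consistent.
ODC −: all 5 remaining candidates are consistent.
LDC −: excludes Burkholderia cepacia — 4 left.

Achromobacter xylosoxidans, Burkholderia pseudomallei, Pseudomonas aeruginosa, Pseudomonas fluorescens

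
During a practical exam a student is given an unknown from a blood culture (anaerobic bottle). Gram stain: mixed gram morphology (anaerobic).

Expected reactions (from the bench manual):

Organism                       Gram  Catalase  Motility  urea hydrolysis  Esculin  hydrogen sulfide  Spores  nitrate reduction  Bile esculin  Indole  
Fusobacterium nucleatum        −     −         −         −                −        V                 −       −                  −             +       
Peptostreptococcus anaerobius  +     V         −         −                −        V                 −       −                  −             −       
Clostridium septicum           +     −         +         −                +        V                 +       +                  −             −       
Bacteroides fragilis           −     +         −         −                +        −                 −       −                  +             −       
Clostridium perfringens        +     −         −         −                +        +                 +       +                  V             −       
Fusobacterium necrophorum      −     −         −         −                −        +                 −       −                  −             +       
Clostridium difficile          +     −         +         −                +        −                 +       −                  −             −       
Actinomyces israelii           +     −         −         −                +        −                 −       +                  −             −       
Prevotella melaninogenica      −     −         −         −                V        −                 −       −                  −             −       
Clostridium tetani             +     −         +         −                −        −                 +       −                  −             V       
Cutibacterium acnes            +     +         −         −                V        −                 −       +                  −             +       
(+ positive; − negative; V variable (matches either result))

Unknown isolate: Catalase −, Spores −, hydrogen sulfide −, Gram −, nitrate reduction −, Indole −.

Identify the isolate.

Prevotella melaninogenica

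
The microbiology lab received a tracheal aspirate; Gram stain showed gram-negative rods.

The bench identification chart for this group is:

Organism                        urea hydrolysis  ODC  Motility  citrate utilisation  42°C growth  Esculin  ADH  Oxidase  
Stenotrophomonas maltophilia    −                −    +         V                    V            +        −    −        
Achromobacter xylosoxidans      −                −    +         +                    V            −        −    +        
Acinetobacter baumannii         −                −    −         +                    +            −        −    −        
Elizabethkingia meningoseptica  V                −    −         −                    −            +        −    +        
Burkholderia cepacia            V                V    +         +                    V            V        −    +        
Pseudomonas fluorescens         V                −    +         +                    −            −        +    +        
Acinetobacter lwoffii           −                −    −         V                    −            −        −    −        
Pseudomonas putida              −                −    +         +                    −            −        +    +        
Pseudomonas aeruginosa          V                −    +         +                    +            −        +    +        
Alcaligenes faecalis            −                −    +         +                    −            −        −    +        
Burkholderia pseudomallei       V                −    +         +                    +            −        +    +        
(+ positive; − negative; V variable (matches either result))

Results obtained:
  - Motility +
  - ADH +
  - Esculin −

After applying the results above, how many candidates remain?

ADH +: excludes 7 organisms — 4 left.
Esculin −: all 4 remaining candidates are consistent.
Motility +: all 4 remaining candidates are consistent.
Still consistent: Burkholderia pseudomallei, Pseudomonas aeruginosa, Pseudomonas fluorescens, Pseudomonas putida.

4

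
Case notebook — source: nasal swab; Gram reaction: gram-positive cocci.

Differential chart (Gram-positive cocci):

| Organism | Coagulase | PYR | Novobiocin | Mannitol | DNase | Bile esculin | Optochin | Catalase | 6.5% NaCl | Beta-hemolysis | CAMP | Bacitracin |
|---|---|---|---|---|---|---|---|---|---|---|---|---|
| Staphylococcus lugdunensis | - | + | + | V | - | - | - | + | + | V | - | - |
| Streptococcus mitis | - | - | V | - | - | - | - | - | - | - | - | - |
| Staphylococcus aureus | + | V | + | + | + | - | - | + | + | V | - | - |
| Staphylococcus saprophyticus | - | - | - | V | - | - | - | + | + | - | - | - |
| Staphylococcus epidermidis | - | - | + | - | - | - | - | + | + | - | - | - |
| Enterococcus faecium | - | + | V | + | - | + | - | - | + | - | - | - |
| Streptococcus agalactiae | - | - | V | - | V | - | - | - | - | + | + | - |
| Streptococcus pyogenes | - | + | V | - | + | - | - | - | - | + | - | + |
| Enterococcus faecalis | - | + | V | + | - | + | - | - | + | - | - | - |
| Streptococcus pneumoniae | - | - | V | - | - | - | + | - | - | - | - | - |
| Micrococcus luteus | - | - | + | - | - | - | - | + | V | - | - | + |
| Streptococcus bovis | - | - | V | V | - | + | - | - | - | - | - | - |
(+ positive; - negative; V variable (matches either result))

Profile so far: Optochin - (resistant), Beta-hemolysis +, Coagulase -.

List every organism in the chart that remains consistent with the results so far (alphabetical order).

Staphylococcus lugdunensis, Streptococcus agalactiae, Streptococcus pyogenes

Coagulase -: excludes Staphylococcus aureus — 11 left.
Optochin -: excludes Streptococcus pneumoniae — 10 left.
Beta-hemolysis +: excludes 7 organisms — 3 left.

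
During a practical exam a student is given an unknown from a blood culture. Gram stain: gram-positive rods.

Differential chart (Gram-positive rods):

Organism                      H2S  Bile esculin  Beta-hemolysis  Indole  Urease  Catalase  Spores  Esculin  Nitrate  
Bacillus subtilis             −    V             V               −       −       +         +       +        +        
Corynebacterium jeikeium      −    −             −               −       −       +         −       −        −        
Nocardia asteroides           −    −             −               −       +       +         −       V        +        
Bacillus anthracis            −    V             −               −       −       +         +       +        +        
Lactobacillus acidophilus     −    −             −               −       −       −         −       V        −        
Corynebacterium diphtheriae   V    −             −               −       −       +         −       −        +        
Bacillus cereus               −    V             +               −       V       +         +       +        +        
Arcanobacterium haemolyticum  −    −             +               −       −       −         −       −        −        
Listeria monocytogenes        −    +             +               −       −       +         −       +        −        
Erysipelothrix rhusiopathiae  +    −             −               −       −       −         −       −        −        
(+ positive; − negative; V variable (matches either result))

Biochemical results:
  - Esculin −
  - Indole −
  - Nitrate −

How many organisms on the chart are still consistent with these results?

4

Nitrate −: excludes 5 organisms — 5 left.
Indole −: all 5 remaining candidates are consistent.
Esculin −: excludes Listeria monocytogenes — 4 left.
Still consistent: Arcanobacterium haemolyticum, Corynebacterium jeikeium, Erysipelothrix rhusiopathiae, Lactobacillus acidophilus.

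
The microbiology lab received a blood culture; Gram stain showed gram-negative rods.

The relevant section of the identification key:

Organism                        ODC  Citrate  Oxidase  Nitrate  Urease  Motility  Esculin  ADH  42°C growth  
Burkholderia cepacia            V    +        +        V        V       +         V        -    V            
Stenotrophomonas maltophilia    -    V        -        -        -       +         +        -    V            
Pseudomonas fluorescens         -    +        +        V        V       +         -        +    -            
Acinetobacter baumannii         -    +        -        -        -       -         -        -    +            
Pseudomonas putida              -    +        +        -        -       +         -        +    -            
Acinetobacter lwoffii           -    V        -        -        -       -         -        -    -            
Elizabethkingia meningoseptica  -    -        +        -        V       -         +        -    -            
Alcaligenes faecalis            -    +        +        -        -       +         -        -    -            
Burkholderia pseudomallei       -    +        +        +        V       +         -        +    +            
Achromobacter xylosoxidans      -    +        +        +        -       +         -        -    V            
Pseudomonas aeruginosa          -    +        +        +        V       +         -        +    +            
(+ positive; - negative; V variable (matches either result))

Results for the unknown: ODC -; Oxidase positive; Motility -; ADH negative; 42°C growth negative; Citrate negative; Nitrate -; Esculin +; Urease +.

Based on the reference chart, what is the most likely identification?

Elizabethkingia meningoseptica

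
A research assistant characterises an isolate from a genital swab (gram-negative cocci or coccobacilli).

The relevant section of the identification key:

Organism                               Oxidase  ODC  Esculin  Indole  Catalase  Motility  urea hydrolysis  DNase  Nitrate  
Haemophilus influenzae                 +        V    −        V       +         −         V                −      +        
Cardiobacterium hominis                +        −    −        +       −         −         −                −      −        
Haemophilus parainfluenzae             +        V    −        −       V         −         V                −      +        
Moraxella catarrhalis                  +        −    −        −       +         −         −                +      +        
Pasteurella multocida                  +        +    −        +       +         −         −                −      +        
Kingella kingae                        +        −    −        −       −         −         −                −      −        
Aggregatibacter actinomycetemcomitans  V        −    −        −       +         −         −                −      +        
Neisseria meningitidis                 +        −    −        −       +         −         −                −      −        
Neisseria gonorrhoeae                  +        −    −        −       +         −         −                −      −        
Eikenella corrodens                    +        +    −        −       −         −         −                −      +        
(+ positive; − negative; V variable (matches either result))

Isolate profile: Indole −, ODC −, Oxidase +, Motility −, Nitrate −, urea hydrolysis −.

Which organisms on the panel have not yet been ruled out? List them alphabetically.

Kingella kingae, Neisseria gonorrhoeae, Neisseria meningitidis

urea hydrolysis −: all 10 remaining candidates are consistent.
Motility −: all 10 remaining candidates are consistent.
Oxidase +: all 10 remaining candidates are consistent.
Indole −: excludes Cardiobacterium hominis, Pasteurella multocida — 8 left.
ODC −: excludes Eikenella corrodens — 7 left.
Nitrate −: excludes Haemophilus influenzae, Haemophilus parainfluenzae, Moraxella catarrhalis, Aggregatibacter actinomycetemcomitans — 3 left.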